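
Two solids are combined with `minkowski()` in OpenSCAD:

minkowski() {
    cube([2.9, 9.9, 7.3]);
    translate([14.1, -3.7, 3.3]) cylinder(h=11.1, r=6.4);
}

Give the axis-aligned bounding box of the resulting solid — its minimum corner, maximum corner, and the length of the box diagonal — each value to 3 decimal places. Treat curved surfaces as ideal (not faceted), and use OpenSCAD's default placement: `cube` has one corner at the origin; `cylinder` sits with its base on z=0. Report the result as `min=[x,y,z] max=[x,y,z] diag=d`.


min=[7.700,-10.100,3.300] max=[23.400,12.600,21.700] diag=33.171

A = translate([14.1, -3.7, 3.3]) cylinder(h=11.1, r=6.4) → bbox [7.7,-10.1,3.3] .. [20.5,2.7,14.4]
B = cube([2.9, 9.9, 7.3]) → bbox [0,0,0] .. [2.9,9.9,7.3]
lo = A.lo+B.lo = [7.7+0, -10.1+0, 3.3+0] = [7.700,-10.100,3.300]
hi = A.hi+B.hi = [20.5+2.9, 2.7+9.9, 14.4+7.3] = [23.400,12.600,21.700]
diag = √(15.7²+22.7²+18.4²) = √1100.34 = 33.171


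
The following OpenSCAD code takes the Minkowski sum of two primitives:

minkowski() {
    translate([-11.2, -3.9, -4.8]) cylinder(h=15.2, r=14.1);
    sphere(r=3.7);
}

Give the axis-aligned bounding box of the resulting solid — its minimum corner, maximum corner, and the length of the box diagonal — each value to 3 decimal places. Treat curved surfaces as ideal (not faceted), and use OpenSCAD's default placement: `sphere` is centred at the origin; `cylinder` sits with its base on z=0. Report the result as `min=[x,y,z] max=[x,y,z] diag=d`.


min=[-29.000,-21.700,-8.500] max=[6.600,13.900,14.100] diag=55.186

A = translate([-11.2, -3.9, -4.8]) cylinder(h=15.2, r=14.1) → bbox [-25.3,-18,-4.8] .. [2.9,10.2,10.4]
B = sphere(r=3.7) → bbox [-3.7,-3.7,-3.7] .. [3.7,3.7,3.7]
lo = A.lo+B.lo = [-25.3-3.7, -18-3.7, -4.8-3.7] = [-29.000,-21.700,-8.500]
hi = A.hi+B.hi = [2.9+3.7, 10.2+3.7, 10.4+3.7] = [6.600,13.900,14.100]
diag = √(35.6²+35.6²+22.6²) = √3045.48 = 55.186


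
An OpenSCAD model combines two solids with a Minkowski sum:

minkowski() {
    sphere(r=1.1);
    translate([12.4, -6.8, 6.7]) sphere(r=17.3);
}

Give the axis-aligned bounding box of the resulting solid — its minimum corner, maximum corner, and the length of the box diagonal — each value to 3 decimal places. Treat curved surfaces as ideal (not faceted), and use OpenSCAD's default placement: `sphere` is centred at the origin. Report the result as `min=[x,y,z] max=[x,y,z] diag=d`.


A = translate([12.4, -6.8, 6.7]) sphere(r=17.3) → bbox [-4.9,-24.1,-10.6] .. [29.7,10.5,24]
B = sphere(r=1.1) → bbox [-1.1,-1.1,-1.1] .. [1.1,1.1,1.1]
lo = A.lo+B.lo = [-4.9-1.1, -24.1-1.1, -10.6-1.1] = [-6.000,-25.200,-11.700]
hi = A.hi+B.hi = [29.7+1.1, 10.5+1.1, 24+1.1] = [30.800,11.600,25.100]
diag = √(36.8²+36.8²+36.8²) = √4062.72 = 63.739

min=[-6.000,-25.200,-11.700] max=[30.800,11.600,25.100] diag=63.739


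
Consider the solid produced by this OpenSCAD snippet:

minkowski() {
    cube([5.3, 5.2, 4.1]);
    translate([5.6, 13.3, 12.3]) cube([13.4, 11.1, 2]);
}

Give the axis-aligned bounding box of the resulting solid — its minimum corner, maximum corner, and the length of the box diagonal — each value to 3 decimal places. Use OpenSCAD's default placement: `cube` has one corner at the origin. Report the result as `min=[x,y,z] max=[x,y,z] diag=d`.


min=[5.600,13.300,12.300] max=[24.300,29.600,18.400] diag=25.546

A = translate([5.6, 13.3, 12.3]) cube([13.4, 11.1, 2]) → bbox [5.6,13.3,12.3] .. [19,24.4,14.3]
B = cube([5.3, 5.2, 4.1]) → bbox [0,0,0] .. [5.3,5.2,4.1]
lo = A.lo+B.lo = [5.6+0, 13.3+0, 12.3+0] = [5.600,13.300,12.300]
hi = A.hi+B.hi = [19+5.3, 24.4+5.2, 14.3+4.1] = [24.300,29.600,18.400]
diag = √(18.7²+16.3²+6.1²) = √652.59 = 25.546


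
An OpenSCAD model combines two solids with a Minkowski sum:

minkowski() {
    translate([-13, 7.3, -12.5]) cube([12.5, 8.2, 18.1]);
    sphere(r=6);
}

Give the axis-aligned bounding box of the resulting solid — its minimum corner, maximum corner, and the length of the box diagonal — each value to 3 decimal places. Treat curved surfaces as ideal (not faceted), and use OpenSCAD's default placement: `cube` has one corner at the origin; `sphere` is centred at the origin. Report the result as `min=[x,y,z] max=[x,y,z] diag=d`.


min=[-19.000,1.300,-18.500] max=[5.500,21.500,11.600] diag=43.753

A = translate([-13, 7.3, -12.5]) cube([12.5, 8.2, 18.1]) → bbox [-13,7.3,-12.5] .. [-0.5,15.5,5.6]
B = sphere(r=6) → bbox [-6,-6,-6] .. [6,6,6]
lo = A.lo+B.lo = [-13-6, 7.3-6, -12.5-6] = [-19.000,1.300,-18.500]
hi = A.hi+B.hi = [-0.5+6, 15.5+6, 5.6+6] = [5.500,21.500,11.600]
diag = √(24.5²+20.2²+30.1²) = √1914.3 = 43.753


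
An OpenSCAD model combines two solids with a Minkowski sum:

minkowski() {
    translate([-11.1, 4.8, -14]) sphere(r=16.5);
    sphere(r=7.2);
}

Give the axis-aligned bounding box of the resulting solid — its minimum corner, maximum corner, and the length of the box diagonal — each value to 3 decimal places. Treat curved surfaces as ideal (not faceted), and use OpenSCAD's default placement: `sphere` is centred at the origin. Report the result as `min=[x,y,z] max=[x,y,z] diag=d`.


min=[-34.800,-18.900,-37.700] max=[12.600,28.500,9.700] diag=82.099

A = translate([-11.1, 4.8, -14]) sphere(r=16.5) → bbox [-27.6,-11.7,-30.5] .. [5.4,21.3,2.5]
B = sphere(r=7.2) → bbox [-7.2,-7.2,-7.2] .. [7.2,7.2,7.2]
lo = A.lo+B.lo = [-27.6-7.2, -11.7-7.2, -30.5-7.2] = [-34.800,-18.900,-37.700]
hi = A.hi+B.hi = [5.4+7.2, 21.3+7.2, 2.5+7.2] = [12.600,28.500,9.700]
diag = √(47.4²+47.4²+47.4²) = √6740.28 = 82.099


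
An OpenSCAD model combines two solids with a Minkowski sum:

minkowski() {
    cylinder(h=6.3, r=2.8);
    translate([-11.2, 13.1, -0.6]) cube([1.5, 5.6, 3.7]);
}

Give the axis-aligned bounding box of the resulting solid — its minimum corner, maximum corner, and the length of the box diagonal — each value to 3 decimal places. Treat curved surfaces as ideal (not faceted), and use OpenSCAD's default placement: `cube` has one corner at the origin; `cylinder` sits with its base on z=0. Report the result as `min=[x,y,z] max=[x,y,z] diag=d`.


A = translate([-11.2, 13.1, -0.6]) cube([1.5, 5.6, 3.7]) → bbox [-11.2,13.1,-0.6] .. [-9.7,18.7,3.1]
B = cylinder(h=6.3, r=2.8) → bbox [-2.8,-2.8,0] .. [2.8,2.8,6.3]
lo = A.lo+B.lo = [-11.2-2.8, 13.1-2.8, -0.6+0] = [-14.000,10.300,-0.600]
hi = A.hi+B.hi = [-9.7+2.8, 18.7+2.8, 3.1+6.3] = [-6.900,21.500,9.400]
diag = √(7.1²+11.2²+10²) = √275.85 = 16.609

min=[-14.000,10.300,-0.600] max=[-6.900,21.500,9.400] diag=16.609


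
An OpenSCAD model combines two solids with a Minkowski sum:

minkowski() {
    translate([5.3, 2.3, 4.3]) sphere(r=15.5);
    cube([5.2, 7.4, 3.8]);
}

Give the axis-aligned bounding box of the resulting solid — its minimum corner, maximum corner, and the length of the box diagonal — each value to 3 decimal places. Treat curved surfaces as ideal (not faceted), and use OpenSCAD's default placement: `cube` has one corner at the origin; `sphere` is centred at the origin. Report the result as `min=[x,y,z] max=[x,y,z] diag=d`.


min=[-10.200,-13.200,-11.200] max=[26.000,25.200,23.600] diag=63.214

A = translate([5.3, 2.3, 4.3]) sphere(r=15.5) → bbox [-10.2,-13.2,-11.2] .. [20.8,17.8,19.8]
B = cube([5.2, 7.4, 3.8]) → bbox [0,0,0] .. [5.2,7.4,3.8]
lo = A.lo+B.lo = [-10.2+0, -13.2+0, -11.2+0] = [-10.200,-13.200,-11.200]
hi = A.hi+B.hi = [20.8+5.2, 17.8+7.4, 19.8+3.8] = [26.000,25.200,23.600]
diag = √(36.2²+38.4²+34.8²) = √3996.04 = 63.214


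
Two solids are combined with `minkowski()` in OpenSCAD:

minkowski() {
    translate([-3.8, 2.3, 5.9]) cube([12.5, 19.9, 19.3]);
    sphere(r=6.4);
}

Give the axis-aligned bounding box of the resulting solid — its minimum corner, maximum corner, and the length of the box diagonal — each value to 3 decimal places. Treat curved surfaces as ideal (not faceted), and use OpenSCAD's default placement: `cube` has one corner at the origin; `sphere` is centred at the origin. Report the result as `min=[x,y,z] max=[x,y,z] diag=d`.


min=[-10.200,-4.100,-0.500] max=[15.100,28.600,31.600] diag=52.343

A = translate([-3.8, 2.3, 5.9]) cube([12.5, 19.9, 19.3]) → bbox [-3.8,2.3,5.9] .. [8.7,22.2,25.2]
B = sphere(r=6.4) → bbox [-6.4,-6.4,-6.4] .. [6.4,6.4,6.4]
lo = A.lo+B.lo = [-3.8-6.4, 2.3-6.4, 5.9-6.4] = [-10.200,-4.100,-0.500]
hi = A.hi+B.hi = [8.7+6.4, 22.2+6.4, 25.2+6.4] = [15.100,28.600,31.600]
diag = √(25.3²+32.7²+32.1²) = √2739.79 = 52.343


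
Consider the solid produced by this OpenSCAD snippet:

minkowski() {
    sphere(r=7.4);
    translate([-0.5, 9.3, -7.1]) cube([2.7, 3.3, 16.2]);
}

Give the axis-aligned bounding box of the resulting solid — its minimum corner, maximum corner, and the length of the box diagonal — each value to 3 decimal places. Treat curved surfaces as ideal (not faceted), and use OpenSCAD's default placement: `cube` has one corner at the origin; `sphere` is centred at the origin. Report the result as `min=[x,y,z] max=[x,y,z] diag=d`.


A = translate([-0.5, 9.3, -7.1]) cube([2.7, 3.3, 16.2]) → bbox [-0.5,9.3,-7.1] .. [2.2,12.6,9.1]
B = sphere(r=7.4) → bbox [-7.4,-7.4,-7.4] .. [7.4,7.4,7.4]
lo = A.lo+B.lo = [-0.5-7.4, 9.3-7.4, -7.1-7.4] = [-7.900,1.900,-14.500]
hi = A.hi+B.hi = [2.2+7.4, 12.6+7.4, 9.1+7.4] = [9.600,20.000,16.500]
diag = √(17.5²+18.1²+31²) = √1594.86 = 39.936

min=[-7.900,1.900,-14.500] max=[9.600,20.000,16.500] diag=39.936


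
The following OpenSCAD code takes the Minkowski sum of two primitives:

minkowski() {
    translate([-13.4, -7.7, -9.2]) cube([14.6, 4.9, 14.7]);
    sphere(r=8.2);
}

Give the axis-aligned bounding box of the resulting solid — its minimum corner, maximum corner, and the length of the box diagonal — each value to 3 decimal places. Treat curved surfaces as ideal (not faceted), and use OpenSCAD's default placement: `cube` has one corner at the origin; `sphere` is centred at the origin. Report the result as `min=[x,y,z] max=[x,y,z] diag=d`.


A = translate([-13.4, -7.7, -9.2]) cube([14.6, 4.9, 14.7]) → bbox [-13.4,-7.7,-9.2] .. [1.2,-2.8,5.5]
B = sphere(r=8.2) → bbox [-8.2,-8.2,-8.2] .. [8.2,8.2,8.2]
lo = A.lo+B.lo = [-13.4-8.2, -7.7-8.2, -9.2-8.2] = [-21.600,-15.900,-17.400]
hi = A.hi+B.hi = [1.2+8.2, -2.8+8.2, 5.5+8.2] = [9.400,5.400,13.700]
diag = √(31²+21.3²+31.1²) = √2381.9 = 48.805

min=[-21.600,-15.900,-17.400] max=[9.400,5.400,13.700] diag=48.805


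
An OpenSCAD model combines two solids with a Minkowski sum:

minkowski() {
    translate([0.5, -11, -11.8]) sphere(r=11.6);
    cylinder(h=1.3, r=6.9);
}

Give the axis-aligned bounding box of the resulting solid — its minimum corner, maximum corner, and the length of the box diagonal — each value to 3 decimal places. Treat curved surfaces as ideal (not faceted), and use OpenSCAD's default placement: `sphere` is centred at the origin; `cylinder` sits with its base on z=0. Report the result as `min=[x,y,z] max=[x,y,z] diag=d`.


min=[-18.000,-29.500,-23.400] max=[19.000,7.500,1.100] diag=57.778

A = translate([0.5, -11, -11.8]) sphere(r=11.6) → bbox [-11.1,-22.6,-23.4] .. [12.1,0.6,-0.2]
B = cylinder(h=1.3, r=6.9) → bbox [-6.9,-6.9,0] .. [6.9,6.9,1.3]
lo = A.lo+B.lo = [-11.1-6.9, -22.6-6.9, -23.4+0] = [-18.000,-29.500,-23.400]
hi = A.hi+B.hi = [12.1+6.9, 0.6+6.9, -0.2+1.3] = [19.000,7.500,1.100]
diag = √(37²+37²+24.5²) = √3338.25 = 57.778


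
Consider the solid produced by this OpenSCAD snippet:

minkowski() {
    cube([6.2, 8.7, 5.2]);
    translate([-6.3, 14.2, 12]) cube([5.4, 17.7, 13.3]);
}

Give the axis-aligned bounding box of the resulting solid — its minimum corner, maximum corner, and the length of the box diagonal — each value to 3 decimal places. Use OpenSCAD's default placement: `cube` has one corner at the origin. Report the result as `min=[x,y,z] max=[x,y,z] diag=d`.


A = translate([-6.3, 14.2, 12]) cube([5.4, 17.7, 13.3]) → bbox [-6.3,14.2,12] .. [-0.9,31.9,25.3]
B = cube([6.2, 8.7, 5.2]) → bbox [0,0,0] .. [6.2,8.7,5.2]
lo = A.lo+B.lo = [-6.3+0, 14.2+0, 12+0] = [-6.300,14.200,12.000]
hi = A.hi+B.hi = [-0.9+6.2, 31.9+8.7, 25.3+5.2] = [5.300,40.600,30.500]
diag = √(11.6²+26.4²+18.5²) = √1173.77 = 34.260

min=[-6.300,14.200,12.000] max=[5.300,40.600,30.500] diag=34.260


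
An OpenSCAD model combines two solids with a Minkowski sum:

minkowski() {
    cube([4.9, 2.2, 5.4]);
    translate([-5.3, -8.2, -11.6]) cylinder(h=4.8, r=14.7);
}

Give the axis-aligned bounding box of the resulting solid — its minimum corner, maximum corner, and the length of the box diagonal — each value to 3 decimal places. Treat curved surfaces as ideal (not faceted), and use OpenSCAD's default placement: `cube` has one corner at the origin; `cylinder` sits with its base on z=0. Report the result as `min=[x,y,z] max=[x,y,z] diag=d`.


A = translate([-5.3, -8.2, -11.6]) cylinder(h=4.8, r=14.7) → bbox [-20,-22.9,-11.6] .. [9.4,6.5,-6.8]
B = cube([4.9, 2.2, 5.4]) → bbox [0,0,0] .. [4.9,2.2,5.4]
lo = A.lo+B.lo = [-20+0, -22.9+0, -11.6+0] = [-20.000,-22.900,-11.600]
hi = A.hi+B.hi = [9.4+4.9, 6.5+2.2, -6.8+5.4] = [14.300,8.700,-1.400]
diag = √(34.3²+31.6²+10.2²) = √2279.09 = 47.740

min=[-20.000,-22.900,-11.600] max=[14.300,8.700,-1.400] diag=47.740


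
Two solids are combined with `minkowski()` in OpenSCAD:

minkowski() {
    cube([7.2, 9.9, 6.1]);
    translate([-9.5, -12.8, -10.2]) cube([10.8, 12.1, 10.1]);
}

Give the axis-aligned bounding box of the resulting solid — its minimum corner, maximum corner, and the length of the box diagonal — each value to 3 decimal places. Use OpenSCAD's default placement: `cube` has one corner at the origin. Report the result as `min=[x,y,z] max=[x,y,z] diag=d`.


min=[-9.500,-12.800,-10.200] max=[8.500,9.200,6.000] diag=32.718

A = translate([-9.5, -12.8, -10.2]) cube([10.8, 12.1, 10.1]) → bbox [-9.5,-12.8,-10.2] .. [1.3,-0.7,-0.1]
B = cube([7.2, 9.9, 6.1]) → bbox [0,0,0] .. [7.2,9.9,6.1]
lo = A.lo+B.lo = [-9.5+0, -12.8+0, -10.2+0] = [-9.500,-12.800,-10.200]
hi = A.hi+B.hi = [1.3+7.2, -0.7+9.9, -0.1+6.1] = [8.500,9.200,6.000]
diag = √(18²+22²+16.2²) = √1070.44 = 32.718


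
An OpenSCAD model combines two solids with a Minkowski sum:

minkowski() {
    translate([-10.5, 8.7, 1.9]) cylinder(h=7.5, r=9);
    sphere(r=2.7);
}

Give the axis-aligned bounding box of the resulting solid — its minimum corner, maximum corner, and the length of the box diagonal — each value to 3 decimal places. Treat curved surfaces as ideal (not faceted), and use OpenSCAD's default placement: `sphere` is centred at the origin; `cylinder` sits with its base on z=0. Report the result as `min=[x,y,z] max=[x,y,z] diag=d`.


min=[-22.200,-3.000,-0.800] max=[1.200,20.400,12.100] diag=35.518

A = translate([-10.5, 8.7, 1.9]) cylinder(h=7.5, r=9) → bbox [-19.5,-0.3,1.9] .. [-1.5,17.7,9.4]
B = sphere(r=2.7) → bbox [-2.7,-2.7,-2.7] .. [2.7,2.7,2.7]
lo = A.lo+B.lo = [-19.5-2.7, -0.3-2.7, 1.9-2.7] = [-22.200,-3.000,-0.800]
hi = A.hi+B.hi = [-1.5+2.7, 17.7+2.7, 9.4+2.7] = [1.200,20.400,12.100]
diag = √(23.4²+23.4²+12.9²) = √1261.53 = 35.518


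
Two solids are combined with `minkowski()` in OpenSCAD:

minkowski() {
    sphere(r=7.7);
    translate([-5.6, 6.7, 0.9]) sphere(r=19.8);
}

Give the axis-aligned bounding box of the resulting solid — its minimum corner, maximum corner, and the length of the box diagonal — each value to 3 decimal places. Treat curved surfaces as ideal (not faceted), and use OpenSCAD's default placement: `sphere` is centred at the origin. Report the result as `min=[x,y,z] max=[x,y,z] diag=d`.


A = translate([-5.6, 6.7, 0.9]) sphere(r=19.8) → bbox [-25.4,-13.1,-18.9] .. [14.2,26.5,20.7]
B = sphere(r=7.7) → bbox [-7.7,-7.7,-7.7] .. [7.7,7.7,7.7]
lo = A.lo+B.lo = [-25.4-7.7, -13.1-7.7, -18.9-7.7] = [-33.100,-20.800,-26.600]
hi = A.hi+B.hi = [14.2+7.7, 26.5+7.7, 20.7+7.7] = [21.900,34.200,28.400]
diag = √(55²+55²+55²) = √9075 = 95.263

min=[-33.100,-20.800,-26.600] max=[21.900,34.200,28.400] diag=95.263


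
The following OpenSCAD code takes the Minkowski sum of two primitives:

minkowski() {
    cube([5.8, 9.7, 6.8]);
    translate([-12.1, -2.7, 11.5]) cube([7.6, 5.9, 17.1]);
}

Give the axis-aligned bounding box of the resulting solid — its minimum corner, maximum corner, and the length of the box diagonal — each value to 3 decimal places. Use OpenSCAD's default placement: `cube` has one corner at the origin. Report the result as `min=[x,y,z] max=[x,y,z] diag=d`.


min=[-12.100,-2.700,11.500] max=[1.300,12.900,35.400] diag=31.530

A = translate([-12.1, -2.7, 11.5]) cube([7.6, 5.9, 17.1]) → bbox [-12.1,-2.7,11.5] .. [-4.5,3.2,28.6]
B = cube([5.8, 9.7, 6.8]) → bbox [0,0,0] .. [5.8,9.7,6.8]
lo = A.lo+B.lo = [-12.1+0, -2.7+0, 11.5+0] = [-12.100,-2.700,11.500]
hi = A.hi+B.hi = [-4.5+5.8, 3.2+9.7, 28.6+6.8] = [1.300,12.900,35.400]
diag = √(13.4²+15.6²+23.9²) = √994.13 = 31.530


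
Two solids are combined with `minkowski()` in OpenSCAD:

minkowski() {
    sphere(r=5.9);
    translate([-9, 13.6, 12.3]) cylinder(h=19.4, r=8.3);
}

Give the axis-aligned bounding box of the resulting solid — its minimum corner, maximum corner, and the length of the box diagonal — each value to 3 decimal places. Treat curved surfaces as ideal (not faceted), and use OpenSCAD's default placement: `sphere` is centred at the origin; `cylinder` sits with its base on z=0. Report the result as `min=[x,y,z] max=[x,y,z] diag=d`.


A = translate([-9, 13.6, 12.3]) cylinder(h=19.4, r=8.3) → bbox [-17.3,5.3,12.3] .. [-0.7,21.9,31.7]
B = sphere(r=5.9) → bbox [-5.9,-5.9,-5.9] .. [5.9,5.9,5.9]
lo = A.lo+B.lo = [-17.3-5.9, 5.3-5.9, 12.3-5.9] = [-23.200,-0.600,6.400]
hi = A.hi+B.hi = [-0.7+5.9, 21.9+5.9, 31.7+5.9] = [5.200,27.800,37.600]
diag = √(28.4²+28.4²+31.2²) = √2586.56 = 50.858

min=[-23.200,-0.600,6.400] max=[5.200,27.800,37.600] diag=50.858


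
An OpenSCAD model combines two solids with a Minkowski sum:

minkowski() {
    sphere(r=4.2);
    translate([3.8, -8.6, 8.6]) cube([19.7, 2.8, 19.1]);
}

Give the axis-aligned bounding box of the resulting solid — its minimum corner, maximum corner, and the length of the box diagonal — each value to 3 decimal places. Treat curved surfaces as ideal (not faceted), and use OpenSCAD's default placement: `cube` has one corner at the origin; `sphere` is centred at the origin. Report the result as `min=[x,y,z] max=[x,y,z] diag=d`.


min=[-0.400,-12.800,4.400] max=[27.700,-1.600,31.900] diag=40.882

A = translate([3.8, -8.6, 8.6]) cube([19.7, 2.8, 19.1]) → bbox [3.8,-8.6,8.6] .. [23.5,-5.8,27.7]
B = sphere(r=4.2) → bbox [-4.2,-4.2,-4.2] .. [4.2,4.2,4.2]
lo = A.lo+B.lo = [3.8-4.2, -8.6-4.2, 8.6-4.2] = [-0.400,-12.800,4.400]
hi = A.hi+B.hi = [23.5+4.2, -5.8+4.2, 27.7+4.2] = [27.700,-1.600,31.900]
diag = √(28.1²+11.2²+27.5²) = √1671.3 = 40.882


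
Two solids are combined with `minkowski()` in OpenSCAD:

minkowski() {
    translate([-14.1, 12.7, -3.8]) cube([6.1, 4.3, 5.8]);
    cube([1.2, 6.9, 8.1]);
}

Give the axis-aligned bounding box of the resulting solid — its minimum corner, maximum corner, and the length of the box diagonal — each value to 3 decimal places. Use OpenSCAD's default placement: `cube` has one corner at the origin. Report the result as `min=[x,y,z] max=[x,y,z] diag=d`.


min=[-14.100,12.700,-3.800] max=[-6.800,23.900,10.100] diag=19.286

A = translate([-14.1, 12.7, -3.8]) cube([6.1, 4.3, 5.8]) → bbox [-14.1,12.7,-3.8] .. [-8,17,2]
B = cube([1.2, 6.9, 8.1]) → bbox [0,0,0] .. [1.2,6.9,8.1]
lo = A.lo+B.lo = [-14.1+0, 12.7+0, -3.8+0] = [-14.100,12.700,-3.800]
hi = A.hi+B.hi = [-8+1.2, 17+6.9, 2+8.1] = [-6.800,23.900,10.100]
diag = √(7.3²+11.2²+13.9²) = √371.94 = 19.286


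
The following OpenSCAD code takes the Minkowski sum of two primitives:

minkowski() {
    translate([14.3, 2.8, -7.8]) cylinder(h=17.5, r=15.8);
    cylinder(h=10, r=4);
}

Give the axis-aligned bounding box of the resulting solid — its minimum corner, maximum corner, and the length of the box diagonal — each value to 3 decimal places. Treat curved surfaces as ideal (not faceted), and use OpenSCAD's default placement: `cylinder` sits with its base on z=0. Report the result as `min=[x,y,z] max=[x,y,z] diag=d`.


A = translate([14.3, 2.8, -7.8]) cylinder(h=17.5, r=15.8) → bbox [-1.5,-13,-7.8] .. [30.1,18.6,9.7]
B = cylinder(h=10, r=4) → bbox [-4,-4,0] .. [4,4,10]
lo = A.lo+B.lo = [-1.5-4, -13-4, -7.8+0] = [-5.500,-17.000,-7.800]
hi = A.hi+B.hi = [30.1+4, 18.6+4, 9.7+10] = [34.100,22.600,19.700]
diag = √(39.6²+39.6²+27.5²) = √3892.57 = 62.390

min=[-5.500,-17.000,-7.800] max=[34.100,22.600,19.700] diag=62.390


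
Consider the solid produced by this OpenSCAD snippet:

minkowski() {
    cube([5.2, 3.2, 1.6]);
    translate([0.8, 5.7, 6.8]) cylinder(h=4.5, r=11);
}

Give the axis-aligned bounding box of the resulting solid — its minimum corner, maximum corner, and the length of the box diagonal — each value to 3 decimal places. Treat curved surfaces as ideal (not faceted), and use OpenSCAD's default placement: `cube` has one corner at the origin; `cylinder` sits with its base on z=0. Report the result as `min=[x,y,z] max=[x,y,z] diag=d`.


A = translate([0.8, 5.7, 6.8]) cylinder(h=4.5, r=11) → bbox [-10.2,-5.3,6.8] .. [11.8,16.7,11.3]
B = cube([5.2, 3.2, 1.6]) → bbox [0,0,0] .. [5.2,3.2,1.6]
lo = A.lo+B.lo = [-10.2+0, -5.3+0, 6.8+0] = [-10.200,-5.300,6.800]
hi = A.hi+B.hi = [11.8+5.2, 16.7+3.2, 11.3+1.6] = [17.000,19.900,12.900]
diag = √(27.2²+25.2²+6.1²) = √1412.09 = 37.578

min=[-10.200,-5.300,6.800] max=[17.000,19.900,12.900] diag=37.578


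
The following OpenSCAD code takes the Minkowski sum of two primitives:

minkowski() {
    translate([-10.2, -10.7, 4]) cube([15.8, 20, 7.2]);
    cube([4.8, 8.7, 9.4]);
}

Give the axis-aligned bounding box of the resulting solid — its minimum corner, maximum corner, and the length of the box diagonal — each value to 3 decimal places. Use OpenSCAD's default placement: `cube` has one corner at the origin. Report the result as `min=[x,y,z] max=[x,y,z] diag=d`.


A = translate([-10.2, -10.7, 4]) cube([15.8, 20, 7.2]) → bbox [-10.2,-10.7,4] .. [5.6,9.3,11.2]
B = cube([4.8, 8.7, 9.4]) → bbox [0,0,0] .. [4.8,8.7,9.4]
lo = A.lo+B.lo = [-10.2+0, -10.7+0, 4+0] = [-10.200,-10.700,4.000]
hi = A.hi+B.hi = [5.6+4.8, 9.3+8.7, 11.2+9.4] = [10.400,18.000,20.600]
diag = √(20.6²+28.7²+16.6²) = √1523.61 = 39.033

min=[-10.200,-10.700,4.000] max=[10.400,18.000,20.600] diag=39.033


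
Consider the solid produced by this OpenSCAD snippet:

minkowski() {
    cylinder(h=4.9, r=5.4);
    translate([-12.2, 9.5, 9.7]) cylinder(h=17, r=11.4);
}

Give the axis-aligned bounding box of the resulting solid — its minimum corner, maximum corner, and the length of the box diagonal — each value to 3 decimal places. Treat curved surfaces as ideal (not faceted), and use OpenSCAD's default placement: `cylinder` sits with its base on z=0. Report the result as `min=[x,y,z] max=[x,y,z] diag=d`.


min=[-29.000,-7.300,9.700] max=[4.600,26.300,31.600] diag=52.321

A = translate([-12.2, 9.5, 9.7]) cylinder(h=17, r=11.4) → bbox [-23.6,-1.9,9.7] .. [-0.8,20.9,26.7]
B = cylinder(h=4.9, r=5.4) → bbox [-5.4,-5.4,0] .. [5.4,5.4,4.9]
lo = A.lo+B.lo = [-23.6-5.4, -1.9-5.4, 9.7+0] = [-29.000,-7.300,9.700]
hi = A.hi+B.hi = [-0.8+5.4, 20.9+5.4, 26.7+4.9] = [4.600,26.300,31.600]
diag = √(33.6²+33.6²+21.9²) = √2737.53 = 52.321


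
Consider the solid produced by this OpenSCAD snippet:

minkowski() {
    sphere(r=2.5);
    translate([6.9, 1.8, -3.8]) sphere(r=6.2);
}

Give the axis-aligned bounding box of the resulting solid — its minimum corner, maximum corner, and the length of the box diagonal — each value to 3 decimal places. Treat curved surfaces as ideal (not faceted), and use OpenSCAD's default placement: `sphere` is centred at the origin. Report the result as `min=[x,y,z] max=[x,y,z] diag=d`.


A = translate([6.9, 1.8, -3.8]) sphere(r=6.2) → bbox [0.7,-4.4,-10] .. [13.1,8,2.4]
B = sphere(r=2.5) → bbox [-2.5,-2.5,-2.5] .. [2.5,2.5,2.5]
lo = A.lo+B.lo = [0.7-2.5, -4.4-2.5, -10-2.5] = [-1.800,-6.900,-12.500]
hi = A.hi+B.hi = [13.1+2.5, 8+2.5, 2.4+2.5] = [15.600,10.500,4.900]
diag = √(17.4²+17.4²+17.4²) = √908.28 = 30.138

min=[-1.800,-6.900,-12.500] max=[15.600,10.500,4.900] diag=30.138


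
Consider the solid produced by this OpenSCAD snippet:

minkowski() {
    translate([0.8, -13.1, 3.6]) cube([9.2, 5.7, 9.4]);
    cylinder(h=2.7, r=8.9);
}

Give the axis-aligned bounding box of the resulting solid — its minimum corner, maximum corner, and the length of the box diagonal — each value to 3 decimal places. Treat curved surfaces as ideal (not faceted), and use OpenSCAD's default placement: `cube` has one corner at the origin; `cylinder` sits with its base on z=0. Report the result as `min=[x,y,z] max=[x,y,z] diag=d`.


A = translate([0.8, -13.1, 3.6]) cube([9.2, 5.7, 9.4]) → bbox [0.8,-13.1,3.6] .. [10,-7.4,13]
B = cylinder(h=2.7, r=8.9) → bbox [-8.9,-8.9,0] .. [8.9,8.9,2.7]
lo = A.lo+B.lo = [0.8-8.9, -13.1-8.9, 3.6+0] = [-8.100,-22.000,3.600]
hi = A.hi+B.hi = [10+8.9, -7.4+8.9, 13+2.7] = [18.900,1.500,15.700]
diag = √(27²+23.5²+12.1²) = √1427.66 = 37.784

min=[-8.100,-22.000,3.600] max=[18.900,1.500,15.700] diag=37.784


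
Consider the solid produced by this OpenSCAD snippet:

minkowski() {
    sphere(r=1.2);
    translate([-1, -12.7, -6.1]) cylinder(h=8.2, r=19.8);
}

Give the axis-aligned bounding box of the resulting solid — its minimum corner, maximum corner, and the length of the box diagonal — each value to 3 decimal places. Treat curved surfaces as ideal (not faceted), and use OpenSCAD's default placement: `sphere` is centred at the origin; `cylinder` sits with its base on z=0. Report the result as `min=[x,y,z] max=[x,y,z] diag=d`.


min=[-22.000,-33.700,-7.300] max=[20.000,8.300,3.300] diag=60.335

A = translate([-1, -12.7, -6.1]) cylinder(h=8.2, r=19.8) → bbox [-20.8,-32.5,-6.1] .. [18.8,7.1,2.1]
B = sphere(r=1.2) → bbox [-1.2,-1.2,-1.2] .. [1.2,1.2,1.2]
lo = A.lo+B.lo = [-20.8-1.2, -32.5-1.2, -6.1-1.2] = [-22.000,-33.700,-7.300]
hi = A.hi+B.hi = [18.8+1.2, 7.1+1.2, 2.1+1.2] = [20.000,8.300,3.300]
diag = √(42²+42²+10.6²) = √3640.36 = 60.335


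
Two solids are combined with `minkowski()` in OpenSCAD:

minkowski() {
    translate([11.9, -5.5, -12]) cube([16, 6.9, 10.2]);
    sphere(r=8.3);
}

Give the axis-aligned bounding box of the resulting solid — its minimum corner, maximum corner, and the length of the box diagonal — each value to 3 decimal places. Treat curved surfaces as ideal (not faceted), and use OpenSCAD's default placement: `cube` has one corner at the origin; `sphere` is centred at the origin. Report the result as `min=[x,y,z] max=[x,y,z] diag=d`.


min=[3.600,-13.800,-20.300] max=[36.200,9.700,6.500] diag=48.304

A = translate([11.9, -5.5, -12]) cube([16, 6.9, 10.2]) → bbox [11.9,-5.5,-12] .. [27.9,1.4,-1.8]
B = sphere(r=8.3) → bbox [-8.3,-8.3,-8.3] .. [8.3,8.3,8.3]
lo = A.lo+B.lo = [11.9-8.3, -5.5-8.3, -12-8.3] = [3.600,-13.800,-20.300]
hi = A.hi+B.hi = [27.9+8.3, 1.4+8.3, -1.8+8.3] = [36.200,9.700,6.500]
diag = √(32.6²+23.5²+26.8²) = √2333.25 = 48.304


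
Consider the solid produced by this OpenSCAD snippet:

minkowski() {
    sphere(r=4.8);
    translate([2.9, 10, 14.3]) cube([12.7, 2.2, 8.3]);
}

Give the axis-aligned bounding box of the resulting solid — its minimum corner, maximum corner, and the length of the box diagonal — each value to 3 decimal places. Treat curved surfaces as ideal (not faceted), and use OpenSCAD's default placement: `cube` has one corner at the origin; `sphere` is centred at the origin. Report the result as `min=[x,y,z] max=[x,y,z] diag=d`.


min=[-1.900,5.200,9.500] max=[20.400,17.000,27.400] diag=30.934

A = translate([2.9, 10, 14.3]) cube([12.7, 2.2, 8.3]) → bbox [2.9,10,14.3] .. [15.6,12.2,22.6]
B = sphere(r=4.8) → bbox [-4.8,-4.8,-4.8] .. [4.8,4.8,4.8]
lo = A.lo+B.lo = [2.9-4.8, 10-4.8, 14.3-4.8] = [-1.900,5.200,9.500]
hi = A.hi+B.hi = [15.6+4.8, 12.2+4.8, 22.6+4.8] = [20.400,17.000,27.400]
diag = √(22.3²+11.8²+17.9²) = √956.94 = 30.934


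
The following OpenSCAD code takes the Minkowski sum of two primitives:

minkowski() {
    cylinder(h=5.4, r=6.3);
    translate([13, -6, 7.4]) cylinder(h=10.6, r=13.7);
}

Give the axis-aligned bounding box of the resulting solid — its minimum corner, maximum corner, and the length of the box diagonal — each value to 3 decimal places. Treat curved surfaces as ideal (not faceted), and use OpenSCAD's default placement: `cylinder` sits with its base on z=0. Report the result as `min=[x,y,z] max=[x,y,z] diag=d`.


min=[-7.000,-26.000,7.400] max=[33.000,14.000,23.400] diag=58.788

A = translate([13, -6, 7.4]) cylinder(h=10.6, r=13.7) → bbox [-0.7,-19.7,7.4] .. [26.7,7.7,18]
B = cylinder(h=5.4, r=6.3) → bbox [-6.3,-6.3,0] .. [6.3,6.3,5.4]
lo = A.lo+B.lo = [-0.7-6.3, -19.7-6.3, 7.4+0] = [-7.000,-26.000,7.400]
hi = A.hi+B.hi = [26.7+6.3, 7.7+6.3, 18+5.4] = [33.000,14.000,23.400]
diag = √(40²+40²+16²) = √3456 = 58.788


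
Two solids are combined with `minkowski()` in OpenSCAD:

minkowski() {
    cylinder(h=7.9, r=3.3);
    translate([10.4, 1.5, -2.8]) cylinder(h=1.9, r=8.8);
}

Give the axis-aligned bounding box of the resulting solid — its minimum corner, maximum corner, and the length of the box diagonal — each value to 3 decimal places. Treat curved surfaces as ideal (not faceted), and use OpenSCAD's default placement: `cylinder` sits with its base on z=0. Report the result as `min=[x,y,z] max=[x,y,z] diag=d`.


min=[-1.700,-10.600,-2.800] max=[22.500,13.600,7.000] diag=35.599

A = translate([10.4, 1.5, -2.8]) cylinder(h=1.9, r=8.8) → bbox [1.6,-7.3,-2.8] .. [19.2,10.3,-0.9]
B = cylinder(h=7.9, r=3.3) → bbox [-3.3,-3.3,0] .. [3.3,3.3,7.9]
lo = A.lo+B.lo = [1.6-3.3, -7.3-3.3, -2.8+0] = [-1.700,-10.600,-2.800]
hi = A.hi+B.hi = [19.2+3.3, 10.3+3.3, -0.9+7.9] = [22.500,13.600,7.000]
diag = √(24.2²+24.2²+9.8²) = √1267.32 = 35.599


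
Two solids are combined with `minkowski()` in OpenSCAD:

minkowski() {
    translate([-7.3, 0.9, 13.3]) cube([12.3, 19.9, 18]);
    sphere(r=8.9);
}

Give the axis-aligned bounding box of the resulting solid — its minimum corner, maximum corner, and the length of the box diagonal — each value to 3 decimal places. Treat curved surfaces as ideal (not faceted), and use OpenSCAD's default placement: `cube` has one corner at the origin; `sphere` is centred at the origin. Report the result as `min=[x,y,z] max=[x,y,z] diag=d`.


min=[-16.200,-8.000,4.400] max=[13.900,29.700,40.200] diag=60.074

A = translate([-7.3, 0.9, 13.3]) cube([12.3, 19.9, 18]) → bbox [-7.3,0.9,13.3] .. [5,20.8,31.3]
B = sphere(r=8.9) → bbox [-8.9,-8.9,-8.9] .. [8.9,8.9,8.9]
lo = A.lo+B.lo = [-7.3-8.9, 0.9-8.9, 13.3-8.9] = [-16.200,-8.000,4.400]
hi = A.hi+B.hi = [5+8.9, 20.8+8.9, 31.3+8.9] = [13.900,29.700,40.200]
diag = √(30.1²+37.7²+35.8²) = √3608.94 = 60.074


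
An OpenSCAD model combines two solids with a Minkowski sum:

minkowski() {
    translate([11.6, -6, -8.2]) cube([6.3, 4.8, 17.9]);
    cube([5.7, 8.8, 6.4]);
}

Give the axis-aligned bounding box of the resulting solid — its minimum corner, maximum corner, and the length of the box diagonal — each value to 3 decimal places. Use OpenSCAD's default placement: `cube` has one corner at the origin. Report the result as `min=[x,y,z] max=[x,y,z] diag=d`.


min=[11.600,-6.000,-8.200] max=[23.600,7.600,16.100] diag=30.322

A = translate([11.6, -6, -8.2]) cube([6.3, 4.8, 17.9]) → bbox [11.6,-6,-8.2] .. [17.9,-1.2,9.7]
B = cube([5.7, 8.8, 6.4]) → bbox [0,0,0] .. [5.7,8.8,6.4]
lo = A.lo+B.lo = [11.6+0, -6+0, -8.2+0] = [11.600,-6.000,-8.200]
hi = A.hi+B.hi = [17.9+5.7, -1.2+8.8, 9.7+6.4] = [23.600,7.600,16.100]
diag = √(12²+13.6²+24.3²) = √919.45 = 30.322


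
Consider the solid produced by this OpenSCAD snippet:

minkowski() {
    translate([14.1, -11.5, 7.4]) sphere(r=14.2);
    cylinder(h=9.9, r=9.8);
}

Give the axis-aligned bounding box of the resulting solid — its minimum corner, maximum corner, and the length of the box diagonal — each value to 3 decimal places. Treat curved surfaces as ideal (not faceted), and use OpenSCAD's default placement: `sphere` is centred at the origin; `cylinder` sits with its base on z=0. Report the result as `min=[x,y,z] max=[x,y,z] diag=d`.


A = translate([14.1, -11.5, 7.4]) sphere(r=14.2) → bbox [-0.1,-25.7,-6.8] .. [28.3,2.7,21.6]
B = cylinder(h=9.9, r=9.8) → bbox [-9.8,-9.8,0] .. [9.8,9.8,9.9]
lo = A.lo+B.lo = [-0.1-9.8, -25.7-9.8, -6.8+0] = [-9.900,-35.500,-6.800]
hi = A.hi+B.hi = [28.3+9.8, 2.7+9.8, 21.6+9.9] = [38.100,12.500,31.500]
diag = √(48²+48²+38.3²) = √6074.89 = 77.942

min=[-9.900,-35.500,-6.800] max=[38.100,12.500,31.500] diag=77.942


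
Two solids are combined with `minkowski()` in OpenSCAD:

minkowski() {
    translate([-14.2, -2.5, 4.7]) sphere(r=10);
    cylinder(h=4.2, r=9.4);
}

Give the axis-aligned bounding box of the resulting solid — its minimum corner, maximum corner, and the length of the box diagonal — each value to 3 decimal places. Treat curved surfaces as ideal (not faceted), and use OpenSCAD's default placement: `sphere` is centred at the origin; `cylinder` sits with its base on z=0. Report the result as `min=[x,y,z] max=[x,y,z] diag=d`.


min=[-33.600,-21.900,-5.300] max=[5.200,16.900,18.900] diag=59.971

A = translate([-14.2, -2.5, 4.7]) sphere(r=10) → bbox [-24.2,-12.5,-5.3] .. [-4.2,7.5,14.7]
B = cylinder(h=4.2, r=9.4) → bbox [-9.4,-9.4,0] .. [9.4,9.4,4.2]
lo = A.lo+B.lo = [-24.2-9.4, -12.5-9.4, -5.3+0] = [-33.600,-21.900,-5.300]
hi = A.hi+B.hi = [-4.2+9.4, 7.5+9.4, 14.7+4.2] = [5.200,16.900,18.900]
diag = √(38.8²+38.8²+24.2²) = √3596.52 = 59.971


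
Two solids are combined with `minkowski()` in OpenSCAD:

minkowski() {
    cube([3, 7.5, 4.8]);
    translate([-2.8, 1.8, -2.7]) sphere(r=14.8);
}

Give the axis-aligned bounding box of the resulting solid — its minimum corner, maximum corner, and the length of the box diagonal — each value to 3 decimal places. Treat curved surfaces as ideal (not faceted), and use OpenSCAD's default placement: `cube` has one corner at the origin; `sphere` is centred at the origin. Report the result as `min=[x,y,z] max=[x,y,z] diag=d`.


A = translate([-2.8, 1.8, -2.7]) sphere(r=14.8) → bbox [-17.6,-13,-17.5] .. [12,16.6,12.1]
B = cube([3, 7.5, 4.8]) → bbox [0,0,0] .. [3,7.5,4.8]
lo = A.lo+B.lo = [-17.6+0, -13+0, -17.5+0] = [-17.600,-13.000,-17.500]
hi = A.hi+B.hi = [12+3, 16.6+7.5, 12.1+4.8] = [15.000,24.100,16.900]
diag = √(32.6²+37.1²+34.4²) = √3622.53 = 60.187

min=[-17.600,-13.000,-17.500] max=[15.000,24.100,16.900] diag=60.187


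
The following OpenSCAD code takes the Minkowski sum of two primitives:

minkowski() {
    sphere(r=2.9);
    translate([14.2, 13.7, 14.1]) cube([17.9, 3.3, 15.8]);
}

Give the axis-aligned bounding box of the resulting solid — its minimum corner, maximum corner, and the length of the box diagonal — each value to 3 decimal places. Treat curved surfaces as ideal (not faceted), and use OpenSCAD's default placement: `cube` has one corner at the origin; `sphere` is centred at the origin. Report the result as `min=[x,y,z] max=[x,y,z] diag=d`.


A = translate([14.2, 13.7, 14.1]) cube([17.9, 3.3, 15.8]) → bbox [14.2,13.7,14.1] .. [32.1,17,29.9]
B = sphere(r=2.9) → bbox [-2.9,-2.9,-2.9] .. [2.9,2.9,2.9]
lo = A.lo+B.lo = [14.2-2.9, 13.7-2.9, 14.1-2.9] = [11.300,10.800,11.200]
hi = A.hi+B.hi = [32.1+2.9, 17+2.9, 29.9+2.9] = [35.000,19.900,32.800]
diag = √(23.7²+9.1²+21.6²) = √1111.06 = 33.333

min=[11.300,10.800,11.200] max=[35.000,19.900,32.800] diag=33.333


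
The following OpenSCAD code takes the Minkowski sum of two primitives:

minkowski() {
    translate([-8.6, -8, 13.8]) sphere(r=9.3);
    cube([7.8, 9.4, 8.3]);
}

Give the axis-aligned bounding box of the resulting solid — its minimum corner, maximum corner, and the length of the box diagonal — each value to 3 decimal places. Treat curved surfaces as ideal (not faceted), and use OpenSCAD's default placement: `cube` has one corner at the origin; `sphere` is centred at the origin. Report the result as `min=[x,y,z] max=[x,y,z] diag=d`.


A = translate([-8.6, -8, 13.8]) sphere(r=9.3) → bbox [-17.9,-17.3,4.5] .. [0.7,1.3,23.1]
B = cube([7.8, 9.4, 8.3]) → bbox [0,0,0] .. [7.8,9.4,8.3]
lo = A.lo+B.lo = [-17.9+0, -17.3+0, 4.5+0] = [-17.900,-17.300,4.500]
hi = A.hi+B.hi = [0.7+7.8, 1.3+9.4, 23.1+8.3] = [8.500,10.700,31.400]
diag = √(26.4²+28²+26.9²) = √2204.57 = 46.953

min=[-17.900,-17.300,4.500] max=[8.500,10.700,31.400] diag=46.953


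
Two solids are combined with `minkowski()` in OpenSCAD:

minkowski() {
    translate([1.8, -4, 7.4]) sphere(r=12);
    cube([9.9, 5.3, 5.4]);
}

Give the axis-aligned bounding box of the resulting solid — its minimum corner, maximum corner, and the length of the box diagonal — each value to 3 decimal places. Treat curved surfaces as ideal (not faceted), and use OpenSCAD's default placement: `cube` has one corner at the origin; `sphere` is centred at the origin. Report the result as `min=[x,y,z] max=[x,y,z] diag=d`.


A = translate([1.8, -4, 7.4]) sphere(r=12) → bbox [-10.2,-16,-4.6] .. [13.8,8,19.4]
B = cube([9.9, 5.3, 5.4]) → bbox [0,0,0] .. [9.9,5.3,5.4]
lo = A.lo+B.lo = [-10.2+0, -16+0, -4.6+0] = [-10.200,-16.000,-4.600]
hi = A.hi+B.hi = [13.8+9.9, 8+5.3, 19.4+5.4] = [23.700,13.300,24.800]
diag = √(33.9²+29.3²+29.4²) = √2872.06 = 53.592

min=[-10.200,-16.000,-4.600] max=[23.700,13.300,24.800] diag=53.592


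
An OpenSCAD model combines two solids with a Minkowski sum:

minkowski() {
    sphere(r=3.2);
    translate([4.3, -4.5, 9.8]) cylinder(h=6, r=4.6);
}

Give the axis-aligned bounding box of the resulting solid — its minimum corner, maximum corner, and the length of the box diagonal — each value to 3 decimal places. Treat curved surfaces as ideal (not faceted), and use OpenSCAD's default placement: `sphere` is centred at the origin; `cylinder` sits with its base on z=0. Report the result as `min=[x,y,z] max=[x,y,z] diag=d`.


min=[-3.500,-12.300,6.600] max=[12.100,3.300,19.000] diag=25.308

A = translate([4.3, -4.5, 9.8]) cylinder(h=6, r=4.6) → bbox [-0.3,-9.1,9.8] .. [8.9,0.1,15.8]
B = sphere(r=3.2) → bbox [-3.2,-3.2,-3.2] .. [3.2,3.2,3.2]
lo = A.lo+B.lo = [-0.3-3.2, -9.1-3.2, 9.8-3.2] = [-3.500,-12.300,6.600]
hi = A.hi+B.hi = [8.9+3.2, 0.1+3.2, 15.8+3.2] = [12.100,3.300,19.000]
diag = √(15.6²+15.6²+12.4²) = √640.48 = 25.308


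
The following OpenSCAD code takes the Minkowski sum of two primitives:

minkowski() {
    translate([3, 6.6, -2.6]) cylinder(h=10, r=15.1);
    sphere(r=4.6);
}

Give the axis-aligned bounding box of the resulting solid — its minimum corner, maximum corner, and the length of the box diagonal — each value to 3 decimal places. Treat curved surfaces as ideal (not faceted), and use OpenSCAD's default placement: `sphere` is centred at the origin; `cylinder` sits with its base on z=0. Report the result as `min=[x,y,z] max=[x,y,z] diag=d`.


A = translate([3, 6.6, -2.6]) cylinder(h=10, r=15.1) → bbox [-12.1,-8.5,-2.6] .. [18.1,21.7,7.4]
B = sphere(r=4.6) → bbox [-4.6,-4.6,-4.6] .. [4.6,4.6,4.6]
lo = A.lo+B.lo = [-12.1-4.6, -8.5-4.6, -2.6-4.6] = [-16.700,-13.100,-7.200]
hi = A.hi+B.hi = [18.1+4.6, 21.7+4.6, 7.4+4.6] = [22.700,26.300,12.000]
diag = √(39.4²+39.4²+19.2²) = √3473.36 = 58.935

min=[-16.700,-13.100,-7.200] max=[22.700,26.300,12.000] diag=58.935


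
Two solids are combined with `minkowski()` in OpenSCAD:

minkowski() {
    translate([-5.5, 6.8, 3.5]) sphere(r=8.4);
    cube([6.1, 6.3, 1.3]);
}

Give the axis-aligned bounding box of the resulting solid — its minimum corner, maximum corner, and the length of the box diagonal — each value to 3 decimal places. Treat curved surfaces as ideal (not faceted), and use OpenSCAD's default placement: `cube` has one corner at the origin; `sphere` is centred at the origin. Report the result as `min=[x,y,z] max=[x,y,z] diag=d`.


min=[-13.900,-1.600,-4.900] max=[9.000,21.500,13.200] diag=37.224

A = translate([-5.5, 6.8, 3.5]) sphere(r=8.4) → bbox [-13.9,-1.6,-4.9] .. [2.9,15.2,11.9]
B = cube([6.1, 6.3, 1.3]) → bbox [0,0,0] .. [6.1,6.3,1.3]
lo = A.lo+B.lo = [-13.9+0, -1.6+0, -4.9+0] = [-13.900,-1.600,-4.900]
hi = A.hi+B.hi = [2.9+6.1, 15.2+6.3, 11.9+1.3] = [9.000,21.500,13.200]
diag = √(22.9²+23.1²+18.1²) = √1385.63 = 37.224
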